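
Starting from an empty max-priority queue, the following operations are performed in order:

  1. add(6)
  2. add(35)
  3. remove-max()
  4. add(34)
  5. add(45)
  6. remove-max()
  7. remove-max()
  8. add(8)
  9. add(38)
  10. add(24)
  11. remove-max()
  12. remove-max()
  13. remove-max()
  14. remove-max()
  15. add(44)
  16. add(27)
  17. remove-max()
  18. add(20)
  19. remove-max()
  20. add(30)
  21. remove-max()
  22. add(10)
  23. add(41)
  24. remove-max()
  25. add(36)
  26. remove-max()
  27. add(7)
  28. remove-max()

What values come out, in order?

insert 6 → {6}
insert 35 → {35, 6}
remove-max → 35; now {6}
insert 34 → {34, 6}
insert 45 → {45, 34, 6}
remove-max → 45; now {34, 6}
remove-max → 34; now {6}
insert 8 → {8, 6}
insert 38 → {38, 8, 6}
insert 24 → {38, 24, 8, 6}
remove-max → 38; now {24, 8, 6}
remove-max → 24; now {8, 6}
remove-max → 8; now {6}
remove-max → 6; now {}
insert 44 → {44}
insert 27 → {44, 27}
remove-max → 44; now {27}
insert 20 → {27, 20}
remove-max → 27; now {20}
insert 30 → {30, 20}
remove-max → 30; now {20}
insert 10 → {20, 10}
insert 41 → {41, 20, 10}
remove-max → 41; now {20, 10}
insert 36 → {36, 20, 10}
remove-max → 36; now {20, 10}
insert 7 → {20, 10, 7}
remove-max → 20; now {10, 7}

[35, 45, 34, 38, 24, 8, 6, 44, 27, 30, 41, 36, 20]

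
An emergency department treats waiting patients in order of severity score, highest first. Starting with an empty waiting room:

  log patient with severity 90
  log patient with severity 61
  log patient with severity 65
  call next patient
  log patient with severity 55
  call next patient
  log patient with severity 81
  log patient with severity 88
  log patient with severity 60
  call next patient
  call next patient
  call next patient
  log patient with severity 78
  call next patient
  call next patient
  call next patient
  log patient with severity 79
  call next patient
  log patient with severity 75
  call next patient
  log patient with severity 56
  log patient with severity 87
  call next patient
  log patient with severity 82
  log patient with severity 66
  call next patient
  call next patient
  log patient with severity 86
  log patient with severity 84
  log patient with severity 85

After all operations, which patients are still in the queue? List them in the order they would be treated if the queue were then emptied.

86, 85, 84, 56

insert 90 → {90}
insert 61 → {90, 61}
insert 65 → {90, 65, 61}
call next patient → 90; now {65, 61}
insert 55 → {65, 61, 55}
call next patient → 65; now {61, 55}
insert 81 → {81, 61, 55}
insert 88 → {88, 81, 61, 55}
insert 60 → {88, 81, 61, 60, 55}
call next patient → 88; now {81, 61, 60, 55}
call next patient → 81; now {61, 60, 55}
call next patient → 61; now {60, 55}
insert 78 → {78, 60, 55}
call next patient → 78; now {60, 55}
call next patient → 60; now {55}
call next patient → 55; now {}
insert 79 → {79}
call next patient → 79; now {}
insert 75 → {75}
call next patient → 75; now {}
insert 56 → {56}
insert 87 → {87, 56}
call next patient → 87; now {56}
insert 82 → {82, 56}
insert 66 → {82, 66, 56}
call next patient → 82; now {66, 56}
call next patient → 66; now {56}
insert 86 → {86, 56}
insert 84 → {86, 84, 56}
insert 85 → {86, 85, 84, 56}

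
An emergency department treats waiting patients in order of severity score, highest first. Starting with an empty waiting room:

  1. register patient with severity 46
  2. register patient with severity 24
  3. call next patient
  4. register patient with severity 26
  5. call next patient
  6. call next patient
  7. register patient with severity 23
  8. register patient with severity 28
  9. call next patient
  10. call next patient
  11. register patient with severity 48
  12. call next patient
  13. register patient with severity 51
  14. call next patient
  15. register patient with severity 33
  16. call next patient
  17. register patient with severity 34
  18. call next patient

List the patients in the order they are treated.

insert 46 → {46}
insert 24 → {46, 24}
call next patient → 46; now {24}
insert 26 → {26, 24}
call next patient → 26; now {24}
call next patient → 24; now {}
insert 23 → {23}
insert 28 → {28, 23}
call next patient → 28; now {23}
call next patient → 23; now {}
insert 48 → {48}
call next patient → 48; now {}
insert 51 → {51}
call next patient → 51; now {}
insert 33 → {33}
call next patient → 33; now {}
insert 34 → {34}
call next patient → 34; now {}

46 → 26 → 24 → 28 → 23 → 48 → 51 → 33 → 34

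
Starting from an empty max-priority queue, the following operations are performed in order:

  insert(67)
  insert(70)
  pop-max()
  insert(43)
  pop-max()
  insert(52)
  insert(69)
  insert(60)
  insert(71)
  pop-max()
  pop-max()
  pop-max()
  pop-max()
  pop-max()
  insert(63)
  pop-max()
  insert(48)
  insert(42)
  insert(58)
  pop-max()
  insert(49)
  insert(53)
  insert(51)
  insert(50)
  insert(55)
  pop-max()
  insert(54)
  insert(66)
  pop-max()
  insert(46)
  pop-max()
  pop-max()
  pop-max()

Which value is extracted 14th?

51

insert 67 → {67}
insert 70 → {70, 67}
pop-max → 70; now {67}
insert 43 → {67, 43}
pop-max → 67; now {43}
insert 52 → {52, 43}
insert 69 → {69, 52, 43}
insert 60 → {69, 60, 52, 43}
insert 71 → {71, 69, 60, 52, 43}
pop-max → 71; now {69, 60, 52, 43}
pop-max → 69; now {60, 52, 43}
pop-max → 60; now {52, 43}
pop-max → 52; now {43}
pop-max → 43; now {}
insert 63 → {63}
pop-max → 63; now {}
insert 48 → {48}
insert 42 → {48, 42}
insert 58 → {58, 48, 42}
pop-max → 58; now {48, 42}
insert 49 → {49, 48, 42}
insert 53 → {53, 49, 48, 42}
insert 51 → {53, 51, 49, 48, 42}
insert 50 → {53, 51, 50, 49, 48, 42}
insert 55 → {55, 53, 51, 50, 49, 48, 42}
pop-max → 55; now {53, 51, 50, 49, 48, 42}
insert 54 → {54, 53, 51, 50, 49, 48, 42}
insert 66 → {66, 54, 53, 51, 50, 49, 48, 42}
pop-max → 66; now {54, 53, 51, 50, 49, 48, 42}
insert 46 → {54, 53, 51, 50, 49, 48, 46, 42}
pop-max → 54; now {53, 51, 50, 49, 48, 46, 42}
pop-max → 53; now {51, 50, 49, 48, 46, 42}
pop-max → 51; now {50, 49, 48, 46, 42}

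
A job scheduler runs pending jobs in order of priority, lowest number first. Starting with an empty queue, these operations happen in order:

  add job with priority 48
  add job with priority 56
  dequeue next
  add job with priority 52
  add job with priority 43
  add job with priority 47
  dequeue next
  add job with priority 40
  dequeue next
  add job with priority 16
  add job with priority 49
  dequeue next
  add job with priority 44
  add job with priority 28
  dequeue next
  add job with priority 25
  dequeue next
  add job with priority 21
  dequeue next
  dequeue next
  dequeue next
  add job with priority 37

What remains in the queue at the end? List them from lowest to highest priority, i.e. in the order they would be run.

37, 49, 52, 56

insert 48 → {48}
insert 56 → {48, 56}
dequeue next → 48; now {56}
insert 52 → {52, 56}
insert 43 → {43, 52, 56}
insert 47 → {43, 47, 52, 56}
dequeue next → 43; now {47, 52, 56}
insert 40 → {40, 47, 52, 56}
dequeue next → 40; now {47, 52, 56}
insert 16 → {16, 47, 52, 56}
insert 49 → {16, 47, 49, 52, 56}
dequeue next → 16; now {47, 49, 52, 56}
insert 44 → {44, 47, 49, 52, 56}
insert 28 → {28, 44, 47, 49, 52, 56}
dequeue next → 28; now {44, 47, 49, 52, 56}
insert 25 → {25, 44, 47, 49, 52, 56}
dequeue next → 25; now {44, 47, 49, 52, 56}
insert 21 → {21, 44, 47, 49, 52, 56}
dequeue next → 21; now {44, 47, 49, 52, 56}
dequeue next → 44; now {47, 49, 52, 56}
dequeue next → 47; now {49, 52, 56}
insert 37 → {37, 49, 52, 56}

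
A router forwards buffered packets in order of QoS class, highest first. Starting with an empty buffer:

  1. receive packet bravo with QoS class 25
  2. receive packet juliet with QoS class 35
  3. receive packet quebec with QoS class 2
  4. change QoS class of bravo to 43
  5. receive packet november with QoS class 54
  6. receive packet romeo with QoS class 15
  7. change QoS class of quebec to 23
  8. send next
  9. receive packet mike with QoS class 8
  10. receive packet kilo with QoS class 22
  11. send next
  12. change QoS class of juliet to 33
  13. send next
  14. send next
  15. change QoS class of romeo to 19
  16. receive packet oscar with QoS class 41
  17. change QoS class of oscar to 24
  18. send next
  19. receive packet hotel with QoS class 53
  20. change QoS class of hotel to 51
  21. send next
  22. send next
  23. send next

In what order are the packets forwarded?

[november, bravo, juliet, quebec, oscar, hotel, kilo, romeo]

add bravo (QoS class 25) → {bravo:25}
add juliet (QoS class 35) → {juliet:35, bravo:25}
add quebec (QoS class 2) → {juliet:35, bravo:25, quebec:2}
update bravo to QoS class 43 → {bravo:43, juliet:35, quebec:2}
add november (QoS class 54) → {november:54, bravo:43, juliet:35, quebec:2}
add romeo (QoS class 15) → {november:54, bravo:43, juliet:35, romeo:15, quebec:2}
update quebec to QoS class 23 → {november:54, bravo:43, juliet:35, quebec:23, romeo:15}
send next → november; now {bravo:43, juliet:35, quebec:23, romeo:15}
add mike (QoS class 8) → {bravo:43, juliet:35, quebec:23, romeo:15, mike:8}
add kilo (QoS class 22) → {bravo:43, juliet:35, quebec:23, kilo:22, romeo:15, mike:8}
send next → bravo; now {juliet:35, quebec:23, kilo:22, romeo:15, mike:8}
update juliet to QoS class 33 → {juliet:33, quebec:23, kilo:22, romeo:15, mike:8}
send next → juliet; now {quebec:23, kilo:22, romeo:15, mike:8}
send next → quebec; now {kilo:22, romeo:15, mike:8}
update romeo to QoS class 19 → {kilo:22, romeo:19, mike:8}
add oscar (QoS class 41) → {oscar:41, kilo:22, romeo:19, mike:8}
update oscar to QoS class 24 → {oscar:24, kilo:22, romeo:19, mike:8}
send next → oscar; now {kilo:22, romeo:19, mike:8}
add hotel (QoS class 53) → {hotel:53, kilo:22, romeo:19, mike:8}
update hotel to QoS class 51 → {hotel:51, kilo:22, romeo:19, mike:8}
send next → hotel; now {kilo:22, romeo:19, mike:8}
send next → kilo; now {romeo:19, mike:8}
send next → romeo; now {mike:8}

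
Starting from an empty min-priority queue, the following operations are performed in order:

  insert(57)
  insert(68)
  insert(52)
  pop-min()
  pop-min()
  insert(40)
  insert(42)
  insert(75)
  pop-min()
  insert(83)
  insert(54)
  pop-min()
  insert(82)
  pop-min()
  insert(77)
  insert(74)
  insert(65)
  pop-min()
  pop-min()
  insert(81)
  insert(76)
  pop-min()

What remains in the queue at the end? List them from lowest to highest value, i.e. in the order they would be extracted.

[75, 76, 77, 81, 82, 83]

insert 57 → {57}
insert 68 → {57, 68}
insert 52 → {52, 57, 68}
pop-min → 52; now {57, 68}
pop-min → 57; now {68}
insert 40 → {40, 68}
insert 42 → {40, 42, 68}
insert 75 → {40, 42, 68, 75}
pop-min → 40; now {42, 68, 75}
insert 83 → {42, 68, 75, 83}
insert 54 → {42, 54, 68, 75, 83}
pop-min → 42; now {54, 68, 75, 83}
insert 82 → {54, 68, 75, 82, 83}
pop-min → 54; now {68, 75, 82, 83}
insert 77 → {68, 75, 77, 82, 83}
insert 74 → {68, 74, 75, 77, 82, 83}
insert 65 → {65, 68, 74, 75, 77, 82, 83}
pop-min → 65; now {68, 74, 75, 77, 82, 83}
pop-min → 68; now {74, 75, 77, 82, 83}
insert 81 → {74, 75, 77, 81, 82, 83}
insert 76 → {74, 75, 76, 77, 81, 82, 83}
pop-min → 74; now {75, 76, 77, 81, 82, 83}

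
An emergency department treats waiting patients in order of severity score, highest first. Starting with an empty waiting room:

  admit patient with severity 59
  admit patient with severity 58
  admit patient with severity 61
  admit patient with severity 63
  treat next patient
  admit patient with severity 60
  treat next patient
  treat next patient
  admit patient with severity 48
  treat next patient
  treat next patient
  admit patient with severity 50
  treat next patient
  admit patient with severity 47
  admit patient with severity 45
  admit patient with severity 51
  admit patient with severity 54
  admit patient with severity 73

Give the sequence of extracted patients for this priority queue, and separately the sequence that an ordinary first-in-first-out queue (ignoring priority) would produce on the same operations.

insert 59 → {59}
insert 58 → {59, 58}
insert 61 → {61, 59, 58}
insert 63 → {63, 61, 59, 58}
treat next patient → 63; now {61, 59, 58}
insert 60 → {61, 60, 59, 58}
treat next patient → 61; now {60, 59, 58}
treat next patient → 60; now {59, 58}
insert 48 → {59, 58, 48}
treat next patient → 59; now {58, 48}
treat next patient → 58; now {48}
insert 50 → {50, 48}
treat next patient → 50; now {48}
insert 47 → {48, 47}
insert 45 → {48, 47, 45}
insert 51 → {51, 48, 47, 45}
insert 54 → {54, 51, 48, 47, 45}
insert 73 → {73, 54, 51, 48, 47, 45}

priority queue: 63 → 61 → 60 → 59 → 58 → 50; FIFO queue: 59 → 58 → 61 → 63 → 60 → 48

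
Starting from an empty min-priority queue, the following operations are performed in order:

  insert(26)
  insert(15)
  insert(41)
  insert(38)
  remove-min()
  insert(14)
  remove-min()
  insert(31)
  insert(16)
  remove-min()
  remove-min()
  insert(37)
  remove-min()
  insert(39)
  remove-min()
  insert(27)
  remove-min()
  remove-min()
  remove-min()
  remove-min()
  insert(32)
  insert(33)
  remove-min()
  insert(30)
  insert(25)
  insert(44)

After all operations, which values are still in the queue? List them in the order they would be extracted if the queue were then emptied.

25 → 30 → 33 → 44

insert 26 → {26}
insert 15 → {15, 26}
insert 41 → {15, 26, 41}
insert 38 → {15, 26, 38, 41}
remove-min → 15; now {26, 38, 41}
insert 14 → {14, 26, 38, 41}
remove-min → 14; now {26, 38, 41}
insert 31 → {26, 31, 38, 41}
insert 16 → {16, 26, 31, 38, 41}
remove-min → 16; now {26, 31, 38, 41}
remove-min → 26; now {31, 38, 41}
insert 37 → {31, 37, 38, 41}
remove-min → 31; now {37, 38, 41}
insert 39 → {37, 38, 39, 41}
remove-min → 37; now {38, 39, 41}
insert 27 → {27, 38, 39, 41}
remove-min → 27; now {38, 39, 41}
remove-min → 38; now {39, 41}
remove-min → 39; now {41}
remove-min → 41; now {}
insert 32 → {32}
insert 33 → {32, 33}
remove-min → 32; now {33}
insert 30 → {30, 33}
insert 25 → {25, 30, 33}
insert 44 → {25, 30, 33, 44}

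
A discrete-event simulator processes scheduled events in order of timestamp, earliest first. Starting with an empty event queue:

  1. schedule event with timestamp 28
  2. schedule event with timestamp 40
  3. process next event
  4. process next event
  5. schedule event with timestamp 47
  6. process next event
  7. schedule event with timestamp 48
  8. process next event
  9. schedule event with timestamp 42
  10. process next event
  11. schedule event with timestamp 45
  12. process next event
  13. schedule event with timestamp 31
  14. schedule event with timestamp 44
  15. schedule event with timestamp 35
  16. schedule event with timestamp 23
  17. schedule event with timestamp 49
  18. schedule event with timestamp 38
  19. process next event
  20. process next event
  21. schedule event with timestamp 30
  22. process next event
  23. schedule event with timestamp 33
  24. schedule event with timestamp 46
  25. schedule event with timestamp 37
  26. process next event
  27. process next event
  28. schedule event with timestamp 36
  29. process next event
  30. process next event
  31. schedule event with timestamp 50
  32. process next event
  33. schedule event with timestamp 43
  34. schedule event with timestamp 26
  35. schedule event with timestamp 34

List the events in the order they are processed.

insert 28 → {28}
insert 40 → {28, 40}
process next event → 28; now {40}
process next event → 40; now {}
insert 47 → {47}
process next event → 47; now {}
insert 48 → {48}
process next event → 48; now {}
insert 42 → {42}
process next event → 42; now {}
insert 45 → {45}
process next event → 45; now {}
insert 31 → {31}
insert 44 → {31, 44}
insert 35 → {31, 35, 44}
insert 23 → {23, 31, 35, 44}
insert 49 → {23, 31, 35, 44, 49}
insert 38 → {23, 31, 35, 38, 44, 49}
process next event → 23; now {31, 35, 38, 44, 49}
process next event → 31; now {35, 38, 44, 49}
insert 30 → {30, 35, 38, 44, 49}
process next event → 30; now {35, 38, 44, 49}
insert 33 → {33, 35, 38, 44, 49}
insert 46 → {33, 35, 38, 44, 46, 49}
insert 37 → {33, 35, 37, 38, 44, 46, 49}
process next event → 33; now {35, 37, 38, 44, 46, 49}
process next event → 35; now {37, 38, 44, 46, 49}
insert 36 → {36, 37, 38, 44, 46, 49}
process next event → 36; now {37, 38, 44, 46, 49}
process next event → 37; now {38, 44, 46, 49}
insert 50 → {38, 44, 46, 49, 50}
process next event → 38; now {44, 46, 49, 50}
insert 43 → {43, 44, 46, 49, 50}
insert 26 → {26, 43, 44, 46, 49, 50}
insert 34 → {26, 34, 43, 44, 46, 49, 50}

28, 40, 47, 48, 42, 45, 23, 31, 30, 33, 35, 36, 37, 38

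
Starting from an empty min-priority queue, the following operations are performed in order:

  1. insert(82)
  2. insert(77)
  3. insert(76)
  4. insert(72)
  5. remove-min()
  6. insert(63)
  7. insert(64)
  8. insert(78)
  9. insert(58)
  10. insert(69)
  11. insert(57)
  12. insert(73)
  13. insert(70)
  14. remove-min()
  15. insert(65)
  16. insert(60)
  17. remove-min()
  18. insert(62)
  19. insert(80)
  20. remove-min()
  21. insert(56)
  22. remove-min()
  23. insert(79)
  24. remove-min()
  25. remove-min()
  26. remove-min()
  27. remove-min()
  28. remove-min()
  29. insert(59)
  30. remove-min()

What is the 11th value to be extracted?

insert 82 → {82}
insert 77 → {77, 82}
insert 76 → {76, 77, 82}
insert 72 → {72, 76, 77, 82}
remove-min → 72; now {76, 77, 82}
insert 63 → {63, 76, 77, 82}
insert 64 → {63, 64, 76, 77, 82}
insert 78 → {63, 64, 76, 77, 78, 82}
insert 58 → {58, 63, 64, 76, 77, 78, 82}
insert 69 → {58, 63, 64, 69, 76, 77, 78, 82}
insert 57 → {57, 58, 63, 64, 69, 76, 77, 78, 82}
insert 73 → {57, 58, 63, 64, 69, 73, 76, 77, 78, 82}
insert 70 → {57, 58, 63, 64, 69, 70, 73, 76, 77, 78, 82}
remove-min → 57; now {58, 63, 64, 69, 70, 73, 76, 77, 78, 82}
insert 65 → {58, 63, 64, 65, 69, 70, 73, 76, 77, 78, 82}
insert 60 → {58, 60, 63, 64, 65, 69, 70, 73, 76, 77, 78, 82}
remove-min → 58; now {60, 63, 64, 65, 69, 70, 73, 76, 77, 78, 82}
insert 62 → {60, 62, 63, 64, 65, 69, 70, 73, 76, 77, 78, 82}
insert 80 → {60, 62, 63, 64, 65, 69, 70, 73, 76, 77, 78, 80, 82}
remove-min → 60; now {62, 63, 64, 65, 69, 70, 73, 76, 77, 78, 80, 82}
insert 56 → {56, 62, 63, 64, 65, 69, 70, 73, 76, 77, 78, 80, 82}
remove-min → 56; now {62, 63, 64, 65, 69, 70, 73, 76, 77, 78, 80, 82}
insert 79 → {62, 63, 64, 65, 69, 70, 73, 76, 77, 78, 79, 80, 82}
remove-min → 62; now {63, 64, 65, 69, 70, 73, 76, 77, 78, 79, 80, 82}
remove-min → 63; now {64, 65, 69, 70, 73, 76, 77, 78, 79, 80, 82}
remove-min → 64; now {65, 69, 70, 73, 76, 77, 78, 79, 80, 82}
remove-min → 65; now {69, 70, 73, 76, 77, 78, 79, 80, 82}
remove-min → 69; now {70, 73, 76, 77, 78, 79, 80, 82}
insert 59 → {59, 70, 73, 76, 77, 78, 79, 80, 82}
remove-min → 59; now {70, 73, 76, 77, 78, 79, 80, 82}

59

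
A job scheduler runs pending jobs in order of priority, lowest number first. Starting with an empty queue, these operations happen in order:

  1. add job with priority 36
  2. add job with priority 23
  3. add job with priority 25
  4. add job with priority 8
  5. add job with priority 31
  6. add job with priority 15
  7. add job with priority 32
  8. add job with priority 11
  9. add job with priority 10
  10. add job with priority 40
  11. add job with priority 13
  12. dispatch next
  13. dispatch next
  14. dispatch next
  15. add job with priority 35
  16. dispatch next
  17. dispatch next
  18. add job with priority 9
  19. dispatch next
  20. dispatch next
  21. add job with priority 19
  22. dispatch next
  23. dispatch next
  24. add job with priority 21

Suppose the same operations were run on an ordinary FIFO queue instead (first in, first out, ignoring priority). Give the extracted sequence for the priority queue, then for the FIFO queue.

priority queue: [8, 10, 11, 13, 15, 9, 23, 19, 25]; FIFO queue: 36, 23, 25, 8, 31, 15, 32, 11, 10

insert 36 → {36}
insert 23 → {23, 36}
insert 25 → {23, 25, 36}
insert 8 → {8, 23, 25, 36}
insert 31 → {8, 23, 25, 31, 36}
insert 15 → {8, 15, 23, 25, 31, 36}
insert 32 → {8, 15, 23, 25, 31, 32, 36}
insert 11 → {8, 11, 15, 23, 25, 31, 32, 36}
insert 10 → {8, 10, 11, 15, 23, 25, 31, 32, 36}
insert 40 → {8, 10, 11, 15, 23, 25, 31, 32, 36, 40}
insert 13 → {8, 10, 11, 13, 15, 23, 25, 31, 32, 36, 40}
dispatch next → 8; now {10, 11, 13, 15, 23, 25, 31, 32, 36, 40}
dispatch next → 10; now {11, 13, 15, 23, 25, 31, 32, 36, 40}
dispatch next → 11; now {13, 15, 23, 25, 31, 32, 36, 40}
insert 35 → {13, 15, 23, 25, 31, 32, 35, 36, 40}
dispatch next → 13; now {15, 23, 25, 31, 32, 35, 36, 40}
dispatch next → 15; now {23, 25, 31, 32, 35, 36, 40}
insert 9 → {9, 23, 25, 31, 32, 35, 36, 40}
dispatch next → 9; now {23, 25, 31, 32, 35, 36, 40}
dispatch next → 23; now {25, 31, 32, 35, 36, 40}
insert 19 → {19, 25, 31, 32, 35, 36, 40}
dispatch next → 19; now {25, 31, 32, 35, 36, 40}
dispatch next → 25; now {31, 32, 35, 36, 40}
insert 21 → {21, 31, 32, 35, 36, 40}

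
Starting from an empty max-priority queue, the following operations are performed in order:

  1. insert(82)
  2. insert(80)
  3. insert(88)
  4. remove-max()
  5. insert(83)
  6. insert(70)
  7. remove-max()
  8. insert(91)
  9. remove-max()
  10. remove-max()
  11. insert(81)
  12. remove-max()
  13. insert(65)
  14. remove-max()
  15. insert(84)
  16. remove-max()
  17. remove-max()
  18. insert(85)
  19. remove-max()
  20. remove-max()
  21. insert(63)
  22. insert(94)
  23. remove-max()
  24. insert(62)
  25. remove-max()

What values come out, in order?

insert 82 → {82}
insert 80 → {82, 80}
insert 88 → {88, 82, 80}
remove-max → 88; now {82, 80}
insert 83 → {83, 82, 80}
insert 70 → {83, 82, 80, 70}
remove-max → 83; now {82, 80, 70}
insert 91 → {91, 82, 80, 70}
remove-max → 91; now {82, 80, 70}
remove-max → 82; now {80, 70}
insert 81 → {81, 80, 70}
remove-max → 81; now {80, 70}
insert 65 → {80, 70, 65}
remove-max → 80; now {70, 65}
insert 84 → {84, 70, 65}
remove-max → 84; now {70, 65}
remove-max → 70; now {65}
insert 85 → {85, 65}
remove-max → 85; now {65}
remove-max → 65; now {}
insert 63 → {63}
insert 94 → {94, 63}
remove-max → 94; now {63}
insert 62 → {63, 62}
remove-max → 63; now {62}

88 → 83 → 91 → 82 → 81 → 80 → 84 → 70 → 85 → 65 → 94 → 63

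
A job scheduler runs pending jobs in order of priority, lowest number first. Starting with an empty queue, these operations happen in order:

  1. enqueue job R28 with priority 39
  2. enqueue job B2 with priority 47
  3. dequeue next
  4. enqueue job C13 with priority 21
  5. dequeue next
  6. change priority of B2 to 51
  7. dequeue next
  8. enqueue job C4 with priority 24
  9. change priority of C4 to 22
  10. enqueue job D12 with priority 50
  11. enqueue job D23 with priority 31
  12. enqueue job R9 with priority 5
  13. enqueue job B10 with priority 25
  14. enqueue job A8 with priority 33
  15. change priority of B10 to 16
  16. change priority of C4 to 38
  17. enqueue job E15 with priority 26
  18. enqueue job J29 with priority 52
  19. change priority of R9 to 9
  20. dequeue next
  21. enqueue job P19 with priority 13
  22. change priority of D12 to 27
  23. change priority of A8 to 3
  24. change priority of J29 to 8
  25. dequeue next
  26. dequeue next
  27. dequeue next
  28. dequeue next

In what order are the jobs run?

add R28 (priority 39) → {R28:39}
add B2 (priority 47) → {R28:39, B2:47}
dequeue next → R28; now {B2:47}
add C13 (priority 21) → {C13:21, B2:47}
dequeue next → C13; now {B2:47}
update B2 to priority 51 → {B2:51}
dequeue next → B2; now {}
add C4 (priority 24) → {C4:24}
update C4 to priority 22 → {C4:22}
add D12 (priority 50) → {C4:22, D12:50}
add D23 (priority 31) → {C4:22, D23:31, D12:50}
add R9 (priority 5) → {R9:5, C4:22, D23:31, D12:50}
add B10 (priority 25) → {R9:5, C4:22, B10:25, D23:31, D12:50}
add A8 (priority 33) → {R9:5, C4:22, B10:25, D23:31, A8:33, D12:50}
update B10 to priority 16 → {R9:5, B10:16, C4:22, D23:31, A8:33, D12:50}
update C4 to priority 38 → {R9:5, B10:16, D23:31, A8:33, C4:38, D12:50}
add E15 (priority 26) → {R9:5, B10:16, E15:26, D23:31, A8:33, C4:38, D12:50}
add J29 (priority 52) → {R9:5, B10:16, E15:26, D23:31, A8:33, C4:38, D12:50, J29:52}
update R9 to priority 9 → {R9:9, B10:16, E15:26, D23:31, A8:33, C4:38, D12:50, J29:52}
dequeue next → R9; now {B10:16, E15:26, D23:31, A8:33, C4:38, D12:50, J29:52}
add P19 (priority 13) → {P19:13, B10:16, E15:26, D23:31, A8:33, C4:38, D12:50, J29:52}
update D12 to priority 27 → {P19:13, B10:16, E15:26, D12:27, D23:31, A8:33, C4:38, J29:52}
update A8 to priority 3 → {A8:3, P19:13, B10:16, E15:26, D12:27, D23:31, C4:38, J29:52}
update J29 to priority 8 → {A8:3, J29:8, P19:13, B10:16, E15:26, D12:27, D23:31, C4:38}
dequeue next → A8; now {J29:8, P19:13, B10:16, E15:26, D12:27, D23:31, C4:38}
dequeue next → J29; now {P19:13, B10:16, E15:26, D12:27, D23:31, C4:38}
dequeue next → P19; now {B10:16, E15:26, D12:27, D23:31, C4:38}
dequeue next → B10; now {E15:26, D12:27, D23:31, C4:38}

[R28, C13, B2, R9, A8, J29, P19, B10]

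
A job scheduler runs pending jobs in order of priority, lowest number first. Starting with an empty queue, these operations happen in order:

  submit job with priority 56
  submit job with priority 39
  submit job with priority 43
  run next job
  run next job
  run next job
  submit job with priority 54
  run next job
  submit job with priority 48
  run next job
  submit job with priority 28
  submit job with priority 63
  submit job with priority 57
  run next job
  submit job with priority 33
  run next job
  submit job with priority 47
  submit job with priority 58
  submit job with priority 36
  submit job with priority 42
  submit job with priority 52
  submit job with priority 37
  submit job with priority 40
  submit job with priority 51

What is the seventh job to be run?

33

insert 56 → {56}
insert 39 → {39, 56}
insert 43 → {39, 43, 56}
run next job → 39; now {43, 56}
run next job → 43; now {56}
run next job → 56; now {}
insert 54 → {54}
run next job → 54; now {}
insert 48 → {48}
run next job → 48; now {}
insert 28 → {28}
insert 63 → {28, 63}
insert 57 → {28, 57, 63}
run next job → 28; now {57, 63}
insert 33 → {33, 57, 63}
run next job → 33; now {57, 63}
insert 47 → {47, 57, 63}
insert 58 → {47, 57, 58, 63}
insert 36 → {36, 47, 57, 58, 63}
insert 42 → {36, 42, 47, 57, 58, 63}
insert 52 → {36, 42, 47, 52, 57, 58, 63}
insert 37 → {36, 37, 42, 47, 52, 57, 58, 63}
insert 40 → {36, 37, 40, 42, 47, 52, 57, 58, 63}
insert 51 → {36, 37, 40, 42, 47, 51, 52, 57, 58, 63}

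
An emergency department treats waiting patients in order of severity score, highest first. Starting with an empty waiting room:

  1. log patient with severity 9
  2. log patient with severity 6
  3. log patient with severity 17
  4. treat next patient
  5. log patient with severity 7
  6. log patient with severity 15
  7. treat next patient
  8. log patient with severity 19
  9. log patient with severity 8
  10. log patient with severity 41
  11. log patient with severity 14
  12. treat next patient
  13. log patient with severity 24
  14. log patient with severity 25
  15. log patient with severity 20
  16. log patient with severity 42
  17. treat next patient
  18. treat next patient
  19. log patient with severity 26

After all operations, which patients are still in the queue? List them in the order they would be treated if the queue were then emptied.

[26, 24, 20, 19, 14, 9, 8, 7, 6]

insert 9 → {9}
insert 6 → {9, 6}
insert 17 → {17, 9, 6}
treat next patient → 17; now {9, 6}
insert 7 → {9, 7, 6}
insert 15 → {15, 9, 7, 6}
treat next patient → 15; now {9, 7, 6}
insert 19 → {19, 9, 7, 6}
insert 8 → {19, 9, 8, 7, 6}
insert 41 → {41, 19, 9, 8, 7, 6}
insert 14 → {41, 19, 14, 9, 8, 7, 6}
treat next patient → 41; now {19, 14, 9, 8, 7, 6}
insert 24 → {24, 19, 14, 9, 8, 7, 6}
insert 25 → {25, 24, 19, 14, 9, 8, 7, 6}
insert 20 → {25, 24, 20, 19, 14, 9, 8, 7, 6}
insert 42 → {42, 25, 24, 20, 19, 14, 9, 8, 7, 6}
treat next patient → 42; now {25, 24, 20, 19, 14, 9, 8, 7, 6}
treat next patient → 25; now {24, 20, 19, 14, 9, 8, 7, 6}
insert 26 → {26, 24, 20, 19, 14, 9, 8, 7, 6}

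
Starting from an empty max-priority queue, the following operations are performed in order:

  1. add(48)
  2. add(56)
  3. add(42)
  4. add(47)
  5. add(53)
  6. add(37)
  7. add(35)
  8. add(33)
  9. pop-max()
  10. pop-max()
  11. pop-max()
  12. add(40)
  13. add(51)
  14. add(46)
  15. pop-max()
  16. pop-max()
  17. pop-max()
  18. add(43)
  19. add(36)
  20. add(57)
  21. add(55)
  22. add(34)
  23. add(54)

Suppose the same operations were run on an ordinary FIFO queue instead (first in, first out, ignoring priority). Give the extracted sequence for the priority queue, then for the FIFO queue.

priority queue: [56, 53, 48, 51, 47, 46]; FIFO queue: 48, 56, 42, 47, 53, 37

insert 48 → {48}
insert 56 → {56, 48}
insert 42 → {56, 48, 42}
insert 47 → {56, 48, 47, 42}
insert 53 → {56, 53, 48, 47, 42}
insert 37 → {56, 53, 48, 47, 42, 37}
insert 35 → {56, 53, 48, 47, 42, 37, 35}
insert 33 → {56, 53, 48, 47, 42, 37, 35, 33}
pop-max → 56; now {53, 48, 47, 42, 37, 35, 33}
pop-max → 53; now {48, 47, 42, 37, 35, 33}
pop-max → 48; now {47, 42, 37, 35, 33}
insert 40 → {47, 42, 40, 37, 35, 33}
insert 51 → {51, 47, 42, 40, 37, 35, 33}
insert 46 → {51, 47, 46, 42, 40, 37, 35, 33}
pop-max → 51; now {47, 46, 42, 40, 37, 35, 33}
pop-max → 47; now {46, 42, 40, 37, 35, 33}
pop-max → 46; now {42, 40, 37, 35, 33}
insert 43 → {43, 42, 40, 37, 35, 33}
insert 36 → {43, 42, 40, 37, 36, 35, 33}
insert 57 → {57, 43, 42, 40, 37, 36, 35, 33}
insert 55 → {57, 55, 43, 42, 40, 37, 36, 35, 33}
insert 34 → {57, 55, 43, 42, 40, 37, 36, 35, 34, 33}
insert 54 → {57, 55, 54, 43, 42, 40, 37, 36, 35, 34, 33}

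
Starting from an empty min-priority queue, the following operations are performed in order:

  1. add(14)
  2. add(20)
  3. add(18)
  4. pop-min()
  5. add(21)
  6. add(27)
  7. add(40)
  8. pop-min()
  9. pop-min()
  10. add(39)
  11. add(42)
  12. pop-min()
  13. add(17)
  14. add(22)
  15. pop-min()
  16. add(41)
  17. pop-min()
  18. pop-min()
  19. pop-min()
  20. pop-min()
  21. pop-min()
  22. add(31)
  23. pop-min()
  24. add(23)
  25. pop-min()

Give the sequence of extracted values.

[14, 18, 20, 21, 17, 22, 27, 39, 40, 41, 31, 23]

insert 14 → {14}
insert 20 → {14, 20}
insert 18 → {14, 18, 20}
pop-min → 14; now {18, 20}
insert 21 → {18, 20, 21}
insert 27 → {18, 20, 21, 27}
insert 40 → {18, 20, 21, 27, 40}
pop-min → 18; now {20, 21, 27, 40}
pop-min → 20; now {21, 27, 40}
insert 39 → {21, 27, 39, 40}
insert 42 → {21, 27, 39, 40, 42}
pop-min → 21; now {27, 39, 40, 42}
insert 17 → {17, 27, 39, 40, 42}
insert 22 → {17, 22, 27, 39, 40, 42}
pop-min → 17; now {22, 27, 39, 40, 42}
insert 41 → {22, 27, 39, 40, 41, 42}
pop-min → 22; now {27, 39, 40, 41, 42}
pop-min → 27; now {39, 40, 41, 42}
pop-min → 39; now {40, 41, 42}
pop-min → 40; now {41, 42}
pop-min → 41; now {42}
insert 31 → {31, 42}
pop-min → 31; now {42}
insert 23 → {23, 42}
pop-min → 23; now {42}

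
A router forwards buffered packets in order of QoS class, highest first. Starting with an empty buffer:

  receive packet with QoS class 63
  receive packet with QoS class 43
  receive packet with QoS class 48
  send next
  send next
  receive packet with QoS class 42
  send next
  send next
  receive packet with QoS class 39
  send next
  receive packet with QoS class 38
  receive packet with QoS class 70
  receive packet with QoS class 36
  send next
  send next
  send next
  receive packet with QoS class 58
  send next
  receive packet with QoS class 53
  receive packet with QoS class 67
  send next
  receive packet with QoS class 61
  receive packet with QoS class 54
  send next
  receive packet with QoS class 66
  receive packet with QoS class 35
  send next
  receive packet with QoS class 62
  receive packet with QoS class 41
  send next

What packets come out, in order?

[63, 48, 43, 42, 39, 70, 38, 36, 58, 67, 61, 66, 62]

insert 63 → {63}
insert 43 → {63, 43}
insert 48 → {63, 48, 43}
send next → 63; now {48, 43}
send next → 48; now {43}
insert 42 → {43, 42}
send next → 43; now {42}
send next → 42; now {}
insert 39 → {39}
send next → 39; now {}
insert 38 → {38}
insert 70 → {70, 38}
insert 36 → {70, 38, 36}
send next → 70; now {38, 36}
send next → 38; now {36}
send next → 36; now {}
insert 58 → {58}
send next → 58; now {}
insert 53 → {53}
insert 67 → {67, 53}
send next → 67; now {53}
insert 61 → {61, 53}
insert 54 → {61, 54, 53}
send next → 61; now {54, 53}
insert 66 → {66, 54, 53}
insert 35 → {66, 54, 53, 35}
send next → 66; now {54, 53, 35}
insert 62 → {62, 54, 53, 35}
insert 41 → {62, 54, 53, 41, 35}
send next → 62; now {54, 53, 41, 35}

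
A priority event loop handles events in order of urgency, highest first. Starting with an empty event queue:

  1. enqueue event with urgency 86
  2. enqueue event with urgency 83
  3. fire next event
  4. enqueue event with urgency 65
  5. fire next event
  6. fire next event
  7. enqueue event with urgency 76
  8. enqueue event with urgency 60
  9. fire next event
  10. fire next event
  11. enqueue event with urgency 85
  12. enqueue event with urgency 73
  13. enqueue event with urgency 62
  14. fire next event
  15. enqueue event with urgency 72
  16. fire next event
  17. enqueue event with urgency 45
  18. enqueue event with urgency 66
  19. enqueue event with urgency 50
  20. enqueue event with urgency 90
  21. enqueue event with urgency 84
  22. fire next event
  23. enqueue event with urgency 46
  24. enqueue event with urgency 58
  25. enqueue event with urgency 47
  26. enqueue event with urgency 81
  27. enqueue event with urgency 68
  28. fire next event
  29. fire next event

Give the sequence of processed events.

insert 86 → {86}
insert 83 → {86, 83}
fire next event → 86; now {83}
insert 65 → {83, 65}
fire next event → 83; now {65}
fire next event → 65; now {}
insert 76 → {76}
insert 60 → {76, 60}
fire next event → 76; now {60}
fire next event → 60; now {}
insert 85 → {85}
insert 73 → {85, 73}
insert 62 → {85, 73, 62}
fire next event → 85; now {73, 62}
insert 72 → {73, 72, 62}
fire next event → 73; now {72, 62}
insert 45 → {72, 62, 45}
insert 66 → {72, 66, 62, 45}
insert 50 → {72, 66, 62, 50, 45}
insert 90 → {90, 72, 66, 62, 50, 45}
insert 84 → {90, 84, 72, 66, 62, 50, 45}
fire next event → 90; now {84, 72, 66, 62, 50, 45}
insert 46 → {84, 72, 66, 62, 50, 46, 45}
insert 58 → {84, 72, 66, 62, 58, 50, 46, 45}
insert 47 → {84, 72, 66, 62, 58, 50, 47, 46, 45}
insert 81 → {84, 81, 72, 66, 62, 58, 50, 47, 46, 45}
insert 68 → {84, 81, 72, 68, 66, 62, 58, 50, 47, 46, 45}
fire next event → 84; now {81, 72, 68, 66, 62, 58, 50, 47, 46, 45}
fire next event → 81; now {72, 68, 66, 62, 58, 50, 47, 46, 45}

[86, 83, 65, 76, 60, 85, 73, 90, 84, 81]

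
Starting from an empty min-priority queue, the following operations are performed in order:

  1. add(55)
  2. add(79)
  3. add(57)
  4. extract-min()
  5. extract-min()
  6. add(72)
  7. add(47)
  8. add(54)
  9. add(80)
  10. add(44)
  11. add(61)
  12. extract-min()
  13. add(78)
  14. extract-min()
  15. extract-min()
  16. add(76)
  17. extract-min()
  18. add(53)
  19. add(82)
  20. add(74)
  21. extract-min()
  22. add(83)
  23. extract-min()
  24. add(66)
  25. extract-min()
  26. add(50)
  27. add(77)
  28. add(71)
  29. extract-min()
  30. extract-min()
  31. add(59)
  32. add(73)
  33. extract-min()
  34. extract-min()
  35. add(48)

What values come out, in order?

insert 55 → {55}
insert 79 → {55, 79}
insert 57 → {55, 57, 79}
extract-min → 55; now {57, 79}
extract-min → 57; now {79}
insert 72 → {72, 79}
insert 47 → {47, 72, 79}
insert 54 → {47, 54, 72, 79}
insert 80 → {47, 54, 72, 79, 80}
insert 44 → {44, 47, 54, 72, 79, 80}
insert 61 → {44, 47, 54, 61, 72, 79, 80}
extract-min → 44; now {47, 54, 61, 72, 79, 80}
insert 78 → {47, 54, 61, 72, 78, 79, 80}
extract-min → 47; now {54, 61, 72, 78, 79, 80}
extract-min → 54; now {61, 72, 78, 79, 80}
insert 76 → {61, 72, 76, 78, 79, 80}
extract-min → 61; now {72, 76, 78, 79, 80}
insert 53 → {53, 72, 76, 78, 79, 80}
insert 82 → {53, 72, 76, 78, 79, 80, 82}
insert 74 → {53, 72, 74, 76, 78, 79, 80, 82}
extract-min → 53; now {72, 74, 76, 78, 79, 80, 82}
insert 83 → {72, 74, 76, 78, 79, 80, 82, 83}
extract-min → 72; now {74, 76, 78, 79, 80, 82, 83}
insert 66 → {66, 74, 76, 78, 79, 80, 82, 83}
extract-min → 66; now {74, 76, 78, 79, 80, 82, 83}
insert 50 → {50, 74, 76, 78, 79, 80, 82, 83}
insert 77 → {50, 74, 76, 77, 78, 79, 80, 82, 83}
insert 71 → {50, 71, 74, 76, 77, 78, 79, 80, 82, 83}
extract-min → 50; now {71, 74, 76, 77, 78, 79, 80, 82, 83}
extract-min → 71; now {74, 76, 77, 78, 79, 80, 82, 83}
insert 59 → {59, 74, 76, 77, 78, 79, 80, 82, 83}
insert 73 → {59, 73, 74, 76, 77, 78, 79, 80, 82, 83}
extract-min → 59; now {73, 74, 76, 77, 78, 79, 80, 82, 83}
extract-min → 73; now {74, 76, 77, 78, 79, 80, 82, 83}
insert 48 → {48, 74, 76, 77, 78, 79, 80, 82, 83}

[55, 57, 44, 47, 54, 61, 53, 72, 66, 50, 71, 59, 73]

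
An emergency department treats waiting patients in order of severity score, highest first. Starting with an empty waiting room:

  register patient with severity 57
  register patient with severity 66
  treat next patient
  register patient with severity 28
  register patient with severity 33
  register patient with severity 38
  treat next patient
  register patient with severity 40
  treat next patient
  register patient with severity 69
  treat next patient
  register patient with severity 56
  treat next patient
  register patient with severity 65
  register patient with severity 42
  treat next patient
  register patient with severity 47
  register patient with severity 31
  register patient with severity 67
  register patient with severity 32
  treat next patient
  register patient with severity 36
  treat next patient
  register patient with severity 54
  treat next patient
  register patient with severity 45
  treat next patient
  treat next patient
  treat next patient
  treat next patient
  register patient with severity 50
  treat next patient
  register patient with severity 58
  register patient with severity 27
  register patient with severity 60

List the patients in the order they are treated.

[66, 57, 40, 69, 56, 65, 67, 47, 54, 45, 42, 38, 36, 50]

insert 57 → {57}
insert 66 → {66, 57}
treat next patient → 66; now {57}
insert 28 → {57, 28}
insert 33 → {57, 33, 28}
insert 38 → {57, 38, 33, 28}
treat next patient → 57; now {38, 33, 28}
insert 40 → {40, 38, 33, 28}
treat next patient → 40; now {38, 33, 28}
insert 69 → {69, 38, 33, 28}
treat next patient → 69; now {38, 33, 28}
insert 56 → {56, 38, 33, 28}
treat next patient → 56; now {38, 33, 28}
insert 65 → {65, 38, 33, 28}
insert 42 → {65, 42, 38, 33, 28}
treat next patient → 65; now {42, 38, 33, 28}
insert 47 → {47, 42, 38, 33, 28}
insert 31 → {47, 42, 38, 33, 31, 28}
insert 67 → {67, 47, 42, 38, 33, 31, 28}
insert 32 → {67, 47, 42, 38, 33, 32, 31, 28}
treat next patient → 67; now {47, 42, 38, 33, 32, 31, 28}
insert 36 → {47, 42, 38, 36, 33, 32, 31, 28}
treat next patient → 47; now {42, 38, 36, 33, 32, 31, 28}
insert 54 → {54, 42, 38, 36, 33, 32, 31, 28}
treat next patient → 54; now {42, 38, 36, 33, 32, 31, 28}
insert 45 → {45, 42, 38, 36, 33, 32, 31, 28}
treat next patient → 45; now {42, 38, 36, 33, 32, 31, 28}
treat next patient → 42; now {38, 36, 33, 32, 31, 28}
treat next patient → 38; now {36, 33, 32, 31, 28}
treat next patient → 36; now {33, 32, 31, 28}
insert 50 → {50, 33, 32, 31, 28}
treat next patient → 50; now {33, 32, 31, 28}
insert 58 → {58, 33, 32, 31, 28}
insert 27 → {58, 33, 32, 31, 28, 27}
insert 60 → {60, 58, 33, 32, 31, 28, 27}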